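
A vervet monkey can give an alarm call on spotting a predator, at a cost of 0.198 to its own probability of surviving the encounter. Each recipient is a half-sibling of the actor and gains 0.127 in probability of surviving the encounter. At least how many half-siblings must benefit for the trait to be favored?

7

r to a half-sibling = 1/4 (half-sibs share one parent — one path of length 2: r = (1/2)^2 = 1/4).
Hamilton's rule: n·r·B > C  ⇒  n > C/(r·B) = 0.198/(0.25·0.127) = 6.236.
The smallest integer exceeding 6.236 is 7.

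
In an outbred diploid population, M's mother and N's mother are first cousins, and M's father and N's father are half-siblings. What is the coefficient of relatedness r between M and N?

0.09375

Relatedness sums over independent paths through distinct common ancestors.
M and N are related in two ways: second cousins through their mothers (r = 1/32) and half first cousins through their fathers (r = 1/16).
r = 1/32 + 1/16 = 3/32 = 0.09375.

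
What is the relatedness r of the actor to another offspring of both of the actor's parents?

0.5

Each parent–offspring link contributes a factor of 1/2, and independent paths through distinct common ancestors add.
Full sibs share both parents — two paths of length 2: r = 2·(1/2)^2 = 1/2.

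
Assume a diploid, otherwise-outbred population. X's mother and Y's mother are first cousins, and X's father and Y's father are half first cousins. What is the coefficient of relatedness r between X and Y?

0.046875

Wright's path rule: contributions from independent ancestry routes add.
X and Y are related in two ways: second cousins through their mothers (r = 1/32) and half second cousins through their fathers (r = 1/64).
r = 1/32 + 1/64 = 3/64 = 0.046875.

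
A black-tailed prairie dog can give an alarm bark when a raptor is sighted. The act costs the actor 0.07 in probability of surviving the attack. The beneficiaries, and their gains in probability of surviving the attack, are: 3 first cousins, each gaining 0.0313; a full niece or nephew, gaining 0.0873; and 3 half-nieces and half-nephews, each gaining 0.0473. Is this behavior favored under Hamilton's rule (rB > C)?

Hamilton's rule: the trait is favored when the sum of r·B over every recipient exceeds the actor's cost C.
r to a first cousin = 1/8 (first cousins share one grandparent pair — two paths of length 4: r = 2·(1/2)^4 = 1/8).
r to a full niece or nephew = 0.25 (full aunt/uncle↔niece/nephew: two paths of length 3 through the shared grandparent pair: r = 2·(1/2)^3 = 1/4).
r to a half-niece or half-nephew = 0.125 (half-aunt/uncle↔niece/nephew: one path of length 3: r = (1/2)^3 = 1/8).
Summing one r·B term per recipient: 3·0.125·0.0313 + 1·0.25·0.0873 + 3·0.125·0.0473 = 0.0513.
0.0513 < 0.07: the indirect benefit is less than the cost.

No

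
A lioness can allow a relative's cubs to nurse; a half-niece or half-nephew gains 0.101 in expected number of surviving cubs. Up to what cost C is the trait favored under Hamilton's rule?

0.012625

r to a half-niece or half-nephew = 1/8 (half-aunt/uncle↔niece/nephew: one path of length 3: r = (1/2)^3 = 1/8).
Hamilton's rule: n·r·B > C, so the trait is favored while C < n·r·B = 1·0.125·0.101 = 0.012625.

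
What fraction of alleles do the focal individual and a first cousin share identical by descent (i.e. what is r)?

First cousins share one grandparent pair — two paths of length 4: r = 2·(1/2)^4 = 1/8.

0.125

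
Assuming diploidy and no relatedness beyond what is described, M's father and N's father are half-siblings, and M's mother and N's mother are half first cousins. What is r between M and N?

0.078125

With two independent routes of shared ancestry, r is the sum of the two contributions.
M and N are related in two ways: half first cousins through their fathers (r = 1/16) and half second cousins through their mothers (r = 1/64).
r = 1/16 + 1/64 = 0.078125.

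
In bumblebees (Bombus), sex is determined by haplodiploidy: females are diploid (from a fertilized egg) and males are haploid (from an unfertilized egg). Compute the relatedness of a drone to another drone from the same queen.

0.5

Haploid brothers each carry a random half of the queen's diploid genome, so on average they share half: r = 1/2.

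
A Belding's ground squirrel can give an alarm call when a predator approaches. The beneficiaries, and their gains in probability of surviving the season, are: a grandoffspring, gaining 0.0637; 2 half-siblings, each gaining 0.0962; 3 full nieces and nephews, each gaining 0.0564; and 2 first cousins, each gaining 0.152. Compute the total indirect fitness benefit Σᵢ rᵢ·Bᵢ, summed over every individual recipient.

r to a grandoffspring = 0.25 (two parent–offspring links: r = (1/2)^2 = 1/4).
r to a half-sibling = 0.25 (half-sibs share one parent — one path of length 2: r = (1/2)^2 = 1/4).
r to a full niece or nephew = 0.25 (full aunt/uncle↔niece/nephew: two paths of length 3 through the shared grandparent pair: r = 2·(1/2)^3 = 1/4).
r to a first cousin = 0.125 (first cousins share one grandparent pair — two paths of length 4: r = 2·(1/2)^4 = 1/8).
Summing one r·B term per recipient: 1·0.25·0.0637 + 2·0.25·0.0962 + 3·0.25·0.0564 + 2·0.125·0.152 = 0.144325.

0.144325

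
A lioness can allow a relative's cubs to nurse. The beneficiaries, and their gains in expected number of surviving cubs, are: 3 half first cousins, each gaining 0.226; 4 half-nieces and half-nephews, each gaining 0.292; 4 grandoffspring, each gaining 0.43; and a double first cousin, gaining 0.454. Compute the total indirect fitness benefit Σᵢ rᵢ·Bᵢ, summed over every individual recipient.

r to a half first cousin = 0.0625 (half first cousins share one grandparent — one path of length 4: r = (1/2)^4 = 1/16).
r to a half-niece or half-nephew = 1/8 (half-aunt/uncle↔niece/nephew: one path of length 3: r = (1/2)^3 = 1/8).
r to a grandoffspring = 0.25 (two parent–offspring links: r = (1/2)^2 = 1/4).
r to a double first cousin = 0.25 (double first cousins share both grandparent pairs — four paths of length 4: r = 4·(1/2)^4 = 1/4).
Summing one r·B term per recipient: 3·0.0625·0.226 + 4·0.125·0.292 + 4·0.25·0.43 + 1·0.25·0.454 = 0.731875.

0.731875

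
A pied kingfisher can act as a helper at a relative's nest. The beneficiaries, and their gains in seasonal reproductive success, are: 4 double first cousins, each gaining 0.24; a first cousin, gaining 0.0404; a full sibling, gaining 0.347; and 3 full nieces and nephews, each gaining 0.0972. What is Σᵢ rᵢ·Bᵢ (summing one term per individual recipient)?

0.49145

r to a double first cousin = 0.25 (double first cousins share both grandparent pairs — four paths of length 4: r = 4·(1/2)^4 = 1/4).
r to a first cousin = 1/8 (first cousins share one grandparent pair — two paths of length 4: r = 2·(1/2)^4 = 1/8).
r to a full sibling = 1/2 (full sibs share both parents — two paths of length 2: r = 2·(1/2)^2 = 1/2).
r to a full niece or nephew = 1/4 (full aunt/uncle↔niece/nephew: two paths of length 3 through the shared grandparent pair: r = 2·(1/2)^3 = 1/4).
Summing one r·B term per recipient: 4·0.25·0.24 + 1·0.125·0.0404 + 1·0.5·0.347 + 3·0.25·0.0972 = 0.49145.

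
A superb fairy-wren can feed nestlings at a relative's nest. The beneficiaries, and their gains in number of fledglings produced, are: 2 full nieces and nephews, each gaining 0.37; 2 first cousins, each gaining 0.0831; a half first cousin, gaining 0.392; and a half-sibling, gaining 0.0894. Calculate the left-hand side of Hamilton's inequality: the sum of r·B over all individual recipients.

r to a full niece or nephew = 1/4 (full aunt/uncle↔niece/nephew: two paths of length 3 through the shared grandparent pair: r = 2·(1/2)^3 = 1/4).
r to a first cousin = 1/8 (first cousins share one grandparent pair — two paths of length 4: r = 2·(1/2)^4 = 1/8).
r to a half first cousin = 1/16 (half first cousins share one grandparent — one path of length 4: r = (1/2)^4 = 1/16).
r to a half-sibling = 1/4 (half-sibs share one parent — one path of length 2: r = (1/2)^2 = 1/4).
Summing one r·B term per recipient: 2·0.25·0.37 + 2·0.125·0.0831 + 1·0.0625·0.392 + 1·0.25·0.0894 = 0.252625.

0.252625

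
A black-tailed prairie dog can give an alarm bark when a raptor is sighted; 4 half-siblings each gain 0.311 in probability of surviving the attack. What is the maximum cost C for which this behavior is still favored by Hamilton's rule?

0.311

r to a half-sibling = 1/4 (half-sibs share one parent — one path of length 2: r = (1/2)^2 = 1/4).
Hamilton's rule: n·r·B > C, so the trait is favored while C < n·r·B = 4·0.25·0.311 = 0.311.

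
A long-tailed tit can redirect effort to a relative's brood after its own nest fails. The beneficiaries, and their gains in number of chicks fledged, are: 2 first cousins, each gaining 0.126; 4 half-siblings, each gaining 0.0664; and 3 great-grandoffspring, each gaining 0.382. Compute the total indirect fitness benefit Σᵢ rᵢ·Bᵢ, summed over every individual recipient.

0.24115

r to a first cousin = 1/8 (first cousins share one grandparent pair — two paths of length 4: r = 2·(1/2)^4 = 1/8).
r to a half-sibling = 0.25 (half-sibs share one parent — one path of length 2: r = (1/2)^2 = 1/4).
r to a great-grandoffspring = 1/8 (three parent–offspring links: r = (1/2)^3 = 1/8).
Summing one r·B term per recipient: 2·0.125·0.126 + 4·0.25·0.0664 + 3·0.125·0.382 = 0.24115.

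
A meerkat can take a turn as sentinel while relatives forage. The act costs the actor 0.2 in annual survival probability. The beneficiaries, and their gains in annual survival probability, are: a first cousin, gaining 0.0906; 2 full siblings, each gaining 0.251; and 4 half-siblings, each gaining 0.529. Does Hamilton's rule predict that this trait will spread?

Yes

Hamilton's rule: the trait is favored when the sum of r·B over every recipient exceeds the actor's cost C.
r to a first cousin = 1/8 (first cousins share one grandparent pair — two paths of length 4: r = 2·(1/2)^4 = 1/8).
r to a full sibling = 0.5 (full sibs share both parents — two paths of length 2: r = 2·(1/2)^2 = 1/2).
r to a half-sibling = 0.25 (half-sibs share one parent — one path of length 2: r = (1/2)^2 = 1/4).
Summing one r·B term per recipient: 1·0.125·0.0906 + 2·0.5·0.251 + 4·0.25·0.529 = 0.791325.
0.791325 > 0.2: the indirect benefit exceeds the cost.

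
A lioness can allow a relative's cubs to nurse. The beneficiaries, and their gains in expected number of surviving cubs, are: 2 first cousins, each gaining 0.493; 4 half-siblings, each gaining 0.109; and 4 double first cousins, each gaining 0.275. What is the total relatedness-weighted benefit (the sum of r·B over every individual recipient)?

0.50725

r to a first cousin = 1/8 (first cousins share one grandparent pair — two paths of length 4: r = 2·(1/2)^4 = 1/8).
r to a half-sibling = 0.25 (half-sibs share one parent — one path of length 2: r = (1/2)^2 = 1/4).
r to a double first cousin = 0.25 (double first cousins share both grandparent pairs — four paths of length 4: r = 4·(1/2)^4 = 1/4).
Summing one r·B term per recipient: 2·0.125·0.493 + 4·0.25·0.109 + 4·0.25·0.275 = 0.50725.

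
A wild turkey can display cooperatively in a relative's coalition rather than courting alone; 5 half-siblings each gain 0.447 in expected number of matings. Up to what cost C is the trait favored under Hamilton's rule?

0.55875

r to a half-sibling = 1/4 (half-sibs share one parent — one path of length 2: r = (1/2)^2 = 1/4).
Hamilton's rule: n·r·B > C, so the trait is favored while C < n·r·B = 5·0.25·0.447 = 0.55875.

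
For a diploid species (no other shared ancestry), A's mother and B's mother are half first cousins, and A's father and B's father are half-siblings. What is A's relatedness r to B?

0.078125

Relatedness sums over independent paths through distinct common ancestors.
A and B are related in two ways: half second cousins through their mothers (r = 1/64) and half first cousins through their fathers (r = 1/16).
r = 1/64 + 1/16 = 0.078125.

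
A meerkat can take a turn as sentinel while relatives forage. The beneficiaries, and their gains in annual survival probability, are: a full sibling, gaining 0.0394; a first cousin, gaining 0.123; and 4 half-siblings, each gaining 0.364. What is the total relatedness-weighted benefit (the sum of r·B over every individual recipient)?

r to a full sibling = 1/2 (full sibs share both parents — two paths of length 2: r = 2·(1/2)^2 = 1/2).
r to a first cousin = 1/8 (first cousins share one grandparent pair — two paths of length 4: r = 2·(1/2)^4 = 1/8).
r to a half-sibling = 1/4 (half-sibs share one parent — one path of length 2: r = (1/2)^2 = 1/4).
Summing one r·B term per recipient: 1·0.5·0.0394 + 1·0.125·0.123 + 4·0.25·0.364 = 0.399075.

0.399075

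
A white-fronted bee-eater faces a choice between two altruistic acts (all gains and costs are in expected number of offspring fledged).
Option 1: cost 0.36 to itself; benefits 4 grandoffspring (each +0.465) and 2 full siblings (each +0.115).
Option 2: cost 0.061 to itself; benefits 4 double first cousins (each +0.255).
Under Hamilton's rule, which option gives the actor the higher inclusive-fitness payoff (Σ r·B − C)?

Option 1

Option 1: r to a grandoffspring = 0.25.
Option 1: r to a full sibling = 0.5.
Option 1: Σ r·B − C = (4·0.25·0.465 + 2·0.5·0.115) − 0.36 = 0.22.
Option 2: r to a double first cousin = 0.25.
Option 2: Σ r·B − C = (4·0.25·0.255) − 0.061 = 0.194.
Option 1 has the higher net inclusive-fitness payoff.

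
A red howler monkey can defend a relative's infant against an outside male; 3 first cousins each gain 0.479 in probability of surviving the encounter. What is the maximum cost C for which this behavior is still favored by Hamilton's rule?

r to a first cousin = 1/8 (first cousins share one grandparent pair — two paths of length 4: r = 2·(1/2)^4 = 1/8).
Hamilton's rule: n·r·B > C, so the trait is favored while C < n·r·B = 3·0.125·0.479 = 0.179625.

0.179625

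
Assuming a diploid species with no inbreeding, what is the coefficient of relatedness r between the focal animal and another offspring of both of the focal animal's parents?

Each parent–offspring link contributes a factor of 1/2, and independent paths through distinct common ancestors add.
Full sibs share both parents — two paths of length 2: r = 2·(1/2)^2 = 1/2.

0.5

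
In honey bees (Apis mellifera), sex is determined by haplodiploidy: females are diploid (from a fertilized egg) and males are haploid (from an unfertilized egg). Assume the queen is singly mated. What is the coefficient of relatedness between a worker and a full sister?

0.75

Haplodiploid full sisters inherit their father's entire haploid genome identically (contributing 1/2) and on average half of their mother's contribution (1/2 · 1/2 = 1/4); r = 1/2 + 1/4 = 3/4.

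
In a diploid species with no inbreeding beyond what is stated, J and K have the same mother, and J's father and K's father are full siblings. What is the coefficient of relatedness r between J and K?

Independent pedigree routes through distinct common ancestors add.
J and K are related in two ways: half-sibs through their shared mother (r = 1/4) and first cousins through their fathers (r = 1/8).
r = 1/4 + 1/8 = 0.375.

0.375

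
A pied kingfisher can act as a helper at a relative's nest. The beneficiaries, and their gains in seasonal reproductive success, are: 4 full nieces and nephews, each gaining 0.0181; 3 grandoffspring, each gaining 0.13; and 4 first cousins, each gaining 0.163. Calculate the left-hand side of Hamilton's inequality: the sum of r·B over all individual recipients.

r to a full niece or nephew = 0.25 (full aunt/uncle↔niece/nephew: two paths of length 3 through the shared grandparent pair: r = 2·(1/2)^3 = 1/4).
r to a grandoffspring = 1/4 (two parent–offspring links: r = (1/2)^2 = 1/4).
r to a first cousin = 1/8 (first cousins share one grandparent pair — two paths of length 4: r = 2·(1/2)^4 = 1/8).
Summing one r·B term per recipient: 4·0.25·0.0181 + 3·0.25·0.13 + 4·0.125·0.163 = 0.1971.

0.1971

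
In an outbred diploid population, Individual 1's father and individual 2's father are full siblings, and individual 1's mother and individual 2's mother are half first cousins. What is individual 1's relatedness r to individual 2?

0.140625

Relatedness sums over independent paths through distinct common ancestors.
Individual 1 and individual 2 are related in two ways: first cousins through their fathers (r = 1/8) and half second cousins through their mothers (r = 1/64).
r = 1/8 + 1/64 = 9/64 = 0.140625.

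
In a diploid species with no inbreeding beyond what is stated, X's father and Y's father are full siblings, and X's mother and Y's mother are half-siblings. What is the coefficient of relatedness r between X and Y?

0.1875

Wright's path rule: contributions from independent ancestry routes add.
X and Y are related in two ways: first cousins through their fathers (r = 1/8) and half first cousins through their mothers (r = 1/16).
r = 1/8 + 1/16 = 0.1875.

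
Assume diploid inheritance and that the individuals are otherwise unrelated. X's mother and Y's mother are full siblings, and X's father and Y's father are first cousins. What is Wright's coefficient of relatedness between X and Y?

Wright's path rule: contributions from independent ancestry routes add.
X and Y are related in two ways: first cousins through their mothers (r = 1/8) and second cousins through their fathers (r = 1/32).
r = 1/8 + 1/32 = 0.15625.

0.15625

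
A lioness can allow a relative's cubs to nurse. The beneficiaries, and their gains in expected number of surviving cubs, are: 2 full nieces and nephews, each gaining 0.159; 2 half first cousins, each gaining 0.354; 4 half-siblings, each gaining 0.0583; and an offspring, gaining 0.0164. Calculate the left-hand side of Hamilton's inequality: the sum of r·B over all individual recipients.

r to a full niece or nephew = 1/4 (full aunt/uncle↔niece/nephew: two paths of length 3 through the shared grandparent pair: r = 2·(1/2)^3 = 1/4).
r to a half first cousin = 0.0625 (half first cousins share one grandparent — one path of length 4: r = (1/2)^4 = 1/16).
r to a half-sibling = 1/4 (half-sibs share one parent — one path of length 2: r = (1/2)^2 = 1/4).
r to an offspring = 1/2 (one parent–offspring link: r = (1/2)^1 = 1/2).
Summing one r·B term per recipient: 2·0.25·0.159 + 2·0.0625·0.354 + 4·0.25·0.0583 + 1·0.5·0.0164 = 0.19025.

0.19025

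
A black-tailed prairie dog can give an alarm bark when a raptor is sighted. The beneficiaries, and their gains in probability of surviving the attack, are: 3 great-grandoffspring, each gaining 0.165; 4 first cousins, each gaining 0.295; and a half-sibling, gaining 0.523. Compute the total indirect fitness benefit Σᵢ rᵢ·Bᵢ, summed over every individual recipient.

r to a great-grandoffspring = 1/8 (three parent–offspring links: r = (1/2)^3 = 1/8).
r to a first cousin = 0.125 (first cousins share one grandparent pair — two paths of length 4: r = 2·(1/2)^4 = 1/8).
r to a half-sibling = 1/4 (half-sibs share one parent — one path of length 2: r = (1/2)^2 = 1/4).
Summing one r·B term per recipient: 3·0.125·0.165 + 4·0.125·0.295 + 1·0.25·0.523 = 0.340125.

0.340125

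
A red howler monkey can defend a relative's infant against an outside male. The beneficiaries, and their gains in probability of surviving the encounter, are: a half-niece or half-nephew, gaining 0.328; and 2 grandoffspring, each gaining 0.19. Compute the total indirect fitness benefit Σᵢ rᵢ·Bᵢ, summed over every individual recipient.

r to a half-niece or half-nephew = 0.125 (half-aunt/uncle↔niece/nephew: one path of length 3: r = (1/2)^3 = 1/8).
r to a grandoffspring = 0.25 (two parent–offspring links: r = (1/2)^2 = 1/4).
Summing one r·B term per recipient: 1·0.125·0.328 + 2·0.25·0.19 = 0.136.

0.136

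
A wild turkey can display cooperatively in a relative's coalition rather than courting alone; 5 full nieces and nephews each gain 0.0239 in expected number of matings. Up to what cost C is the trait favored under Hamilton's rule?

0.029875

r to a full niece or nephew = 0.25 (full aunt/uncle↔niece/nephew: two paths of length 3 through the shared grandparent pair: r = 2·(1/2)^3 = 1/4).
Hamilton's rule: n·r·B > C, so the trait is favored while C < n·r·B = 5·0.25·0.0239 = 0.029875.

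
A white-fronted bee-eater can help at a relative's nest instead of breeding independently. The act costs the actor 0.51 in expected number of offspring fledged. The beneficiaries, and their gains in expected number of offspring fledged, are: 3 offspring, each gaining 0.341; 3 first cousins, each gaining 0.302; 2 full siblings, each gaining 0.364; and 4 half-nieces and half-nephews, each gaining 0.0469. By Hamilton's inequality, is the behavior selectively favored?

Yes

Hamilton's rule: the trait is favored when the sum of r·B over every recipient exceeds the actor's cost C.
r to an offspring = 1/2 (one parent–offspring link: r = (1/2)^1 = 1/2).
r to a first cousin = 1/8 (first cousins share one grandparent pair — two paths of length 4: r = 2·(1/2)^4 = 1/8).
r to a full sibling = 1/2 (full sibs share both parents — two paths of length 2: r = 2·(1/2)^2 = 1/2).
r to a half-niece or half-nephew = 1/8 (half-aunt/uncle↔niece/nephew: one path of length 3: r = (1/2)^3 = 1/8).
Summing one r·B term per recipient: 3·0.5·0.341 + 3·0.125·0.302 + 2·0.5·0.364 + 4·0.125·0.0469 = 1.0122.
1.0122 > 0.51: the indirect benefit exceeds the cost.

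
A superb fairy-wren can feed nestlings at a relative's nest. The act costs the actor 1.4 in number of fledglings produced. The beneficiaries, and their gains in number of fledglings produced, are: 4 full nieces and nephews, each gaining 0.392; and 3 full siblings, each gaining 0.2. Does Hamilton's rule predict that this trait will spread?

Hamilton's rule: the trait is favored when the sum of r·B over every recipient exceeds the actor's cost C.
r to a full niece or nephew = 1/4 (full aunt/uncle↔niece/nephew: two paths of length 3 through the shared grandparent pair: r = 2·(1/2)^3 = 1/4).
r to a full sibling = 1/2 (full sibs share both parents — two paths of length 2: r = 2·(1/2)^2 = 1/2).
Summing one r·B term per recipient: 4·0.25·0.392 + 3·0.5·0.2 = 0.692.
0.692 < 1.4: the indirect benefit is less than the cost.

No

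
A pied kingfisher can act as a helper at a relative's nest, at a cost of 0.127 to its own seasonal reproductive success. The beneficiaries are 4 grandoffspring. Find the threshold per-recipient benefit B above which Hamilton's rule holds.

0.127

r to a grandoffspring = 0.25 (two parent–offspring links: r = (1/2)^2 = 1/4).
Hamilton's rule with n recipients of equal r: n·r·B > C, so B > C/(n·r) = 0.127/(4·0.25) = 0.127.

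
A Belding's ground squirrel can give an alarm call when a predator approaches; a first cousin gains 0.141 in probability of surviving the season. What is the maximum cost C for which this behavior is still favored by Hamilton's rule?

0.017625

r to a first cousin = 0.125 (first cousins share one grandparent pair — two paths of length 4: r = 2·(1/2)^4 = 1/8).
Hamilton's rule: n·r·B > C, so the trait is favored while C < n·r·B = 1·0.125·0.141 = 0.017625.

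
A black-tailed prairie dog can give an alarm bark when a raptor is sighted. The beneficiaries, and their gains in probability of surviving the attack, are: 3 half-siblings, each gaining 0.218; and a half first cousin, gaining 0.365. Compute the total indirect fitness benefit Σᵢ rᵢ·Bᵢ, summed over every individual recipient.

0.1863125

r to a half-sibling = 1/4 (half-sibs share one parent — one path of length 2: r = (1/2)^2 = 1/4).
r to a half first cousin = 1/16 (half first cousins share one grandparent — one path of length 4: r = (1/2)^4 = 1/16).
Summing one r·B term per recipient: 3·0.25·0.218 + 1·0.0625·0.365 = 0.1863125.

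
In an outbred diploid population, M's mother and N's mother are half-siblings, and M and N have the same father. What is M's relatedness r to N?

0.3125

Independent pedigree routes through distinct common ancestors add.
M and N are related in two ways: half first cousins through their mothers (r = 1/16) and half-sibs through their shared father (r = 1/4).
r = 1/16 + 1/4 = 5/16 = 0.3125.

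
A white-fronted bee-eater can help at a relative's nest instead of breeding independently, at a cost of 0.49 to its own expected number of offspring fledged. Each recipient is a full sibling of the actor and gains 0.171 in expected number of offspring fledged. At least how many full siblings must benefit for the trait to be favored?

6

r to a full sibling = 0.5 (full sibs share both parents — two paths of length 2: r = 2·(1/2)^2 = 1/2).
Hamilton's rule: n·r·B > C  ⇒  n > C/(r·B) = 0.49/(0.5·0.171) = 5.731.
The smallest integer exceeding 5.731 is 6.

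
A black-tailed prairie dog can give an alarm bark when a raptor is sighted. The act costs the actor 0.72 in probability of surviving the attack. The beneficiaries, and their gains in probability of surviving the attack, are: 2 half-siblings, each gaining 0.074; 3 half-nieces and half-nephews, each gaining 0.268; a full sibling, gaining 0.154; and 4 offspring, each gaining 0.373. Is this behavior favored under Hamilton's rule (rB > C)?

Hamilton's rule: the trait is favored when the sum of r·B over every recipient exceeds the actor's cost C.
r to a half-sibling = 0.25 (half-sibs share one parent — one path of length 2: r = (1/2)^2 = 1/4).
r to a half-niece or half-nephew = 1/8 (half-aunt/uncle↔niece/nephew: one path of length 3: r = (1/2)^3 = 1/8).
r to a full sibling = 1/2 (full sibs share both parents — two paths of length 2: r = 2·(1/2)^2 = 1/2).
r to an offspring = 0.5 (one parent–offspring link: r = (1/2)^1 = 1/2).
Summing one r·B term per recipient: 2·0.25·0.074 + 3·0.125·0.268 + 1·0.5·0.154 + 4·0.5·0.373 = 0.9605.
0.9605 > 0.72: the indirect benefit exceeds the cost.

Yes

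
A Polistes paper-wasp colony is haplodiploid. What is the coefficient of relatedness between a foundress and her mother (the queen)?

One meiotic link between diploid queen and diploid daughter: r = 1/2.

0.5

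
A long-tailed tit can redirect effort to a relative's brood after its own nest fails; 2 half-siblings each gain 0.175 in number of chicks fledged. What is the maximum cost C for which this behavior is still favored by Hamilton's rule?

r to a half-sibling = 1/4 (half-sibs share one parent — one path of length 2: r = (1/2)^2 = 1/4).
Hamilton's rule: n·r·B > C, so the trait is favored while C < n·r·B = 2·0.25·0.175 = 0.0875.

0.0875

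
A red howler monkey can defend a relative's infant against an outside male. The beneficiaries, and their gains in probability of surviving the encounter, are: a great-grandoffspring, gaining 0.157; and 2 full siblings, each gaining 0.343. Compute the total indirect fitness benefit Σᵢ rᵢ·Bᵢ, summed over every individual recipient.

r to a great-grandoffspring = 1/8 (three parent–offspring links: r = (1/2)^3 = 1/8).
r to a full sibling = 0.5 (full sibs share both parents — two paths of length 2: r = 2·(1/2)^2 = 1/2).
Summing one r·B term per recipient: 1·0.125·0.157 + 2·0.5·0.343 = 0.362625.

0.362625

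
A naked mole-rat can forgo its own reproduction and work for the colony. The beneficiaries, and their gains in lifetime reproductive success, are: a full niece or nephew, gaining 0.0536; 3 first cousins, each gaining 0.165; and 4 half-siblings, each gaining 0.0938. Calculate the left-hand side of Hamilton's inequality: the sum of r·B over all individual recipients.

0.169075

r to a full niece or nephew = 0.25 (full aunt/uncle↔niece/nephew: two paths of length 3 through the shared grandparent pair: r = 2·(1/2)^3 = 1/4).
r to a first cousin = 1/8 (first cousins share one grandparent pair — two paths of length 4: r = 2·(1/2)^4 = 1/8).
r to a half-sibling = 1/4 (half-sibs share one parent — one path of length 2: r = (1/2)^2 = 1/4).
Summing one r·B term per recipient: 1·0.25·0.0536 + 3·0.125·0.165 + 4·0.25·0.0938 = 0.169075.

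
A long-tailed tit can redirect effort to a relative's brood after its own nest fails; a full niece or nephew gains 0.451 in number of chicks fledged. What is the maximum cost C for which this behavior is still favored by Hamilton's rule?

r to a full niece or nephew = 0.25 (full aunt/uncle↔niece/nephew: two paths of length 3 through the shared grandparent pair: r = 2·(1/2)^3 = 1/4).
Hamilton's rule: n·r·B > C, so the trait is favored while C < n·r·B = 1·0.25·0.451 = 0.11275.

0.11275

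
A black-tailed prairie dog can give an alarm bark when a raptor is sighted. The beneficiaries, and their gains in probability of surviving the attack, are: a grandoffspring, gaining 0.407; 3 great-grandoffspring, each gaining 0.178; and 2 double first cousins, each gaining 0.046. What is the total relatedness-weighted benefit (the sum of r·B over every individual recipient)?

r to a grandoffspring = 0.25 (two parent–offspring links: r = (1/2)^2 = 1/4).
r to a great-grandoffspring = 0.125 (three parent–offspring links: r = (1/2)^3 = 1/8).
r to a double first cousin = 0.25 (double first cousins share both grandparent pairs — four paths of length 4: r = 4·(1/2)^4 = 1/4).
Summing one r·B term per recipient: 1·0.25·0.407 + 3·0.125·0.178 + 2·0.25·0.046 = 0.1915.

0.1915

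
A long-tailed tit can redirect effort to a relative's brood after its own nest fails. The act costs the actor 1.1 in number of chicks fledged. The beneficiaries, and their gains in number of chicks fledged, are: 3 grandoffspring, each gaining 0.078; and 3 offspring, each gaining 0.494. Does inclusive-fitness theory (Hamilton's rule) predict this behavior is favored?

No

Hamilton's rule: the trait is favored when the sum of r·B over every recipient exceeds the actor's cost C.
r to a grandoffspring = 0.25 (two parent–offspring links: r = (1/2)^2 = 1/4).
r to an offspring = 1/2 (one parent–offspring link: r = (1/2)^1 = 1/2).
Summing one r·B term per recipient: 3·0.25·0.078 + 3·0.5·0.494 = 0.7995.
0.7995 < 1.1: the indirect benefit is less than the cost.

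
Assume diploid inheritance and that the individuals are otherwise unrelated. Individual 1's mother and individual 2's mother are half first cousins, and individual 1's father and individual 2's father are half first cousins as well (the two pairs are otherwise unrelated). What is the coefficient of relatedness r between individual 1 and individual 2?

0.03125

With two independent routes of shared ancestry, r is the sum of the two contributions.
Individual 1 and individual 2 are related in two ways: half second cousins through their mothers (r = 1/64) and half second cousins through their fathers (r = 1/64).
r = 1/64 + 1/64 = 1/32 = 0.03125.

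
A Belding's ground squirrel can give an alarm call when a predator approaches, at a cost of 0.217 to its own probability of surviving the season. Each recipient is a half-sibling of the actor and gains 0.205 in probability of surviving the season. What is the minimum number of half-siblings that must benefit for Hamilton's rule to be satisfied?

r to a half-sibling = 0.25 (half-sibs share one parent — one path of length 2: r = (1/2)^2 = 1/4).
Hamilton's rule: n·r·B > C  ⇒  n > C/(r·B) = 0.217/(0.25·0.205) = 4.234.
The smallest integer exceeding 4.234 is 5.

5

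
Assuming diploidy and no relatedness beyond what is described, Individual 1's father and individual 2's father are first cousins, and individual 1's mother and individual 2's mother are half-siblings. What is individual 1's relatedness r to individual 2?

0.09375

Relatedness sums over independent paths through distinct common ancestors.
Individual 1 and individual 2 are related in two ways: second cousins through their fathers (r = 1/32) and half first cousins through their mothers (r = 1/16).
r = 1/32 + 1/16 = 3/32 = 0.09375.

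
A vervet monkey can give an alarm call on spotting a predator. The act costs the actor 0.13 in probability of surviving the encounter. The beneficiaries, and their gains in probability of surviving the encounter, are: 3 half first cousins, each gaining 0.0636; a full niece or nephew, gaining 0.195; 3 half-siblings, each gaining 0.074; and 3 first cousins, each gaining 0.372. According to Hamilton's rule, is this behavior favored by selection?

Yes

Hamilton's rule: the trait is favored when the sum of r·B over every recipient exceeds the actor's cost C.
r to a half first cousin = 1/16 (half first cousins share one grandparent — one path of length 4: r = (1/2)^4 = 1/16).
r to a full niece or nephew = 1/4 (full aunt/uncle↔niece/nephew: two paths of length 3 through the shared grandparent pair: r = 2·(1/2)^3 = 1/4).
r to a half-sibling = 0.25 (half-sibs share one parent — one path of length 2: r = (1/2)^2 = 1/4).
r to a first cousin = 0.125 (first cousins share one grandparent pair — two paths of length 4: r = 2·(1/2)^4 = 1/8).
Summing one r·B term per recipient: 3·0.0625·0.0636 + 1·0.25·0.195 + 3·0.25·0.074 + 3·0.125·0.372 = 0.255675.
0.255675 > 0.13: the indirect benefit exceeds the cost.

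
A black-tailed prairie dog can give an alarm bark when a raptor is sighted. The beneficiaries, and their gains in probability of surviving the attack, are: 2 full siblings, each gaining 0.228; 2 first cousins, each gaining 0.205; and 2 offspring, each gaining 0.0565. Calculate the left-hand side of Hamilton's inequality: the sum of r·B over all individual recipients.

r to a full sibling = 0.5 (full sibs share both parents — two paths of length 2: r = 2·(1/2)^2 = 1/2).
r to a first cousin = 1/8 (first cousins share one grandparent pair — two paths of length 4: r = 2·(1/2)^4 = 1/8).
r to an offspring = 0.5 (one parent–offspring link: r = (1/2)^1 = 1/2).
Summing one r·B term per recipient: 2·0.5·0.228 + 2·0.125·0.205 + 2·0.5·0.0565 = 0.33575.

0.33575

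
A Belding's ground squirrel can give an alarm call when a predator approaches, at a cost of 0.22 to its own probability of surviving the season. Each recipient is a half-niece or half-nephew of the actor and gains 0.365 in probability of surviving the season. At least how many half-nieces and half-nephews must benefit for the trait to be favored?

r to a half-niece or half-nephew = 0.125 (half-aunt/uncle↔niece/nephew: one path of length 3: r = (1/2)^3 = 1/8).
Hamilton's rule: n·r·B > C  ⇒  n > C/(r·B) = 0.22/(0.125·0.365) = 4.822.
The smallest integer exceeding 4.822 is 5.

5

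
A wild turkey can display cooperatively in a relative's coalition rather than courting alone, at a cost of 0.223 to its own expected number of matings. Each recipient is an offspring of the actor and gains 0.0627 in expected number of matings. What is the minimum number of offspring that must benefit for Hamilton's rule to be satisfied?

r to an offspring = 1/2 (one parent–offspring link: r = (1/2)^1 = 1/2).
Hamilton's rule: n·r·B > C  ⇒  n > C/(r·B) = 0.223/(0.5·0.0627) = 7.113.
The smallest integer exceeding 7.113 is 8.

8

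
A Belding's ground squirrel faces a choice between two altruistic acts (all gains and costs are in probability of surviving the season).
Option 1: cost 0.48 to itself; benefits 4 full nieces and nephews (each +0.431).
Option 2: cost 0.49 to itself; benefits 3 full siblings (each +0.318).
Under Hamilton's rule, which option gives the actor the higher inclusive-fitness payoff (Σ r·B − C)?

Option 1: r to a full niece or nephew = 0.25.
Option 1: Σ r·B − C = (4·0.25·0.431) − 0.48 = -0.049.
Option 2: r to a full sibling = 0.5.
Option 2: Σ r·B − C = (3·0.5·0.318) − 0.49 = -0.013.
Option 2 has the higher net inclusive-fitness payoff.

Option 2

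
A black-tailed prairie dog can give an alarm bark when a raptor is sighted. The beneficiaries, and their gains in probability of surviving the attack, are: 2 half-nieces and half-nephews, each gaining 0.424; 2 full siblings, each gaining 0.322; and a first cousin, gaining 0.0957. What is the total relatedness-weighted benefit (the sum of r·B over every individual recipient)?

r to a half-niece or half-nephew = 1/8 (half-aunt/uncle↔niece/nephew: one path of length 3: r = (1/2)^3 = 1/8).
r to a full sibling = 1/2 (full sibs share both parents — two paths of length 2: r = 2·(1/2)^2 = 1/2).
r to a first cousin = 0.125 (first cousins share one grandparent pair — two paths of length 4: r = 2·(1/2)^4 = 1/8).
Summing one r·B term per recipient: 2·0.125·0.424 + 2·0.5·0.322 + 1·0.125·0.0957 = 0.4399625.

0.4399625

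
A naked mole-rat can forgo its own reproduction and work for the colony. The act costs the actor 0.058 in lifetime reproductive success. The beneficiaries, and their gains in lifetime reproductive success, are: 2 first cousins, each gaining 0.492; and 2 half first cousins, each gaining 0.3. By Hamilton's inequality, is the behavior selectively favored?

Hamilton's rule: the trait is favored when the sum of r·B over every recipient exceeds the actor's cost C.
r to a first cousin = 0.125 (first cousins share one grandparent pair — two paths of length 4: r = 2·(1/2)^4 = 1/8).
r to a half first cousin = 0.0625 (half first cousins share one grandparent — one path of length 4: r = (1/2)^4 = 1/16).
Summing one r·B term per recipient: 2·0.125·0.492 + 2·0.0625·0.3 = 0.1605.
0.1605 > 0.058: the indirect benefit exceeds the cost.

Yes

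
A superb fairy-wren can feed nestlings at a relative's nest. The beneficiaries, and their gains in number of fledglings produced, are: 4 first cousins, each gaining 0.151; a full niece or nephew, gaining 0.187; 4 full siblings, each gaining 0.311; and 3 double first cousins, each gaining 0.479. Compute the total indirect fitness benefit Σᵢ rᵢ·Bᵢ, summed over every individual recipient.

1.1035

r to a first cousin = 1/8 (first cousins share one grandparent pair — two paths of length 4: r = 2·(1/2)^4 = 1/8).
r to a full niece or nephew = 1/4 (full aunt/uncle↔niece/nephew: two paths of length 3 through the shared grandparent pair: r = 2·(1/2)^3 = 1/4).
r to a full sibling = 1/2 (full sibs share both parents — two paths of length 2: r = 2·(1/2)^2 = 1/2).
r to a double first cousin = 0.25 (double first cousins share both grandparent pairs — four paths of length 4: r = 4·(1/2)^4 = 1/4).
Summing one r·B term per recipient: 4·0.125·0.151 + 1·0.25·0.187 + 4·0.5·0.311 + 3·0.25·0.479 = 1.1035.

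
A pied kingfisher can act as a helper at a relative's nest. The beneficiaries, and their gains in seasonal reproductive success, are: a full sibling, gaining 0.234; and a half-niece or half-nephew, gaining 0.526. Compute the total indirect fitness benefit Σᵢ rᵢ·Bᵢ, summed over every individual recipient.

r to a full sibling = 1/2 (full sibs share both parents — two paths of length 2: r = 2·(1/2)^2 = 1/2).
r to a half-niece or half-nephew = 0.125 (half-aunt/uncle↔niece/nephew: one path of length 3: r = (1/2)^3 = 1/8).
Summing one r·B term per recipient: 1·0.5·0.234 + 1·0.125·0.526 = 0.18275.

0.18275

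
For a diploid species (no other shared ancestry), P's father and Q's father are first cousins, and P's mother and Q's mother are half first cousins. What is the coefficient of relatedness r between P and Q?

Wright's path rule: contributions from independent ancestry routes add.
P and Q are related in two ways: second cousins through their fathers (r = 1/32) and half second cousins through their mothers (r = 1/64).
r = 1/32 + 1/64 = 0.046875.

0.046875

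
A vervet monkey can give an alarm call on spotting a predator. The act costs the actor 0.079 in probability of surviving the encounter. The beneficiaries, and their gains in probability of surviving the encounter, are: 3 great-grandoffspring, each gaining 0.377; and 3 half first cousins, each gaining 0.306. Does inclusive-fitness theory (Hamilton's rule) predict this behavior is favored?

Yes

Hamilton's rule: the trait is favored when the sum of r·B over every recipient exceeds the actor's cost C.
r to a great-grandoffspring = 1/8 (three parent–offspring links: r = (1/2)^3 = 1/8).
r to a half first cousin = 0.0625 (half first cousins share one grandparent — one path of length 4: r = (1/2)^4 = 1/16).
Summing one r·B term per recipient: 3·0.125·0.377 + 3·0.0625·0.306 = 0.19875.
0.19875 > 0.079: the indirect benefit exceeds the cost.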